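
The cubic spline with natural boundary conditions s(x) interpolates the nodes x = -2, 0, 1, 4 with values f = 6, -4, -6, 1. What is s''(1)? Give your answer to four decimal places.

2.9362

Let M_i = s''(x_i). Step sizes h_i = 2, 1, 3; slopes of the chords Δ_i = (y_(i+1) - y_i)/h_i = -5, -2, 7/3.
  2·M_0 + 6·M_1 + 1·M_2 = 6(Δ_1 - Δ_0) = 18
  1·M_1 + 8·M_2 + 3·M_3 = 6(Δ_2 - Δ_1) = 26
Natural end conditions: M_0 = M_3 = 0.
Forward elimination and back-substitution give M_0 = 0, M_1 = 118/47, M_2 = 138/47, M_3 = 0.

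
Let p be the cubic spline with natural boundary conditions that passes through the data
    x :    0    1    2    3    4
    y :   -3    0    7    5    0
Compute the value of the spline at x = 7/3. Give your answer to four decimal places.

7.3386

With M_i denoting the second derivative at x_i, h_i = 1, 1, 1, 1, and Δ_i = (y_(i+1) − y_i)/h_i = 3, 7, -2, -5:
  1·M_0 + 4·M_1 + 1·M_2 = 6(Δ_1 - Δ_0) = 24
  1·M_1 + 4·M_2 + 1·M_3 = 6(Δ_2 - Δ_1) = -54
  1·M_2 + 4·M_3 + 1·M_4 = 6(Δ_3 - Δ_2) = -18
Natural end conditions: M_0 = M_4 = 0.
Solving the tridiagonal system: M_0 = 0, M_1 = 279/28, M_2 = -111/7, M_3 = -15/28, M_4 = 0.
On [2, 3], p(x) = 7 + 27/8·(x - 2) - 111/14·(x - 2)² + 143/56·(x - 2)³.
With (x - 2) = 1/3: p(7/3) = 1387/189.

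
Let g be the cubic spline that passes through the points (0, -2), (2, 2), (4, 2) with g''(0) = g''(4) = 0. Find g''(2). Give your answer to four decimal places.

-1.5000

Put M_i = g'' at the i-th knot. Here h = (2, 2) and Δ = (2, 0), so the interior equations h_(i-1)·M_(i-1) + 2(h_(i-1)+h_i)·M_i + h_i·M_(i+1) = 6(Δ_i − Δ_(i-1)) read
  2·M_0 + 8·M_1 + 2·M_2 = 6(Δ_1 - Δ_0) = -12
Natural end conditions: M_0 = M_2 = 0.
Hence M_0 = 0, M_1 = -3/2, M_2 = 0.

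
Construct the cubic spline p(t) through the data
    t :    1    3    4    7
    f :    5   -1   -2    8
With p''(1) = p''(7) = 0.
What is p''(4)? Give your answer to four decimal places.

Write M_i for p''(x_i). With h_i = 2, 1, 3 and divided differences Δ_i = -3, -1, 10/3, the continuity of p' gives the tridiagonal system
  2·M_0 + 6·M_1 + 1·M_2 = 6(Δ_1 - Δ_0) = 12
  1·M_1 + 8·M_2 + 3·M_3 = 6(Δ_2 - Δ_1) = 26
Natural end conditions: M_0 = M_3 = 0.
Solving the tridiagonal system: M_0 = 0, M_1 = 70/47, M_2 = 144/47, M_3 = 0.

3.0638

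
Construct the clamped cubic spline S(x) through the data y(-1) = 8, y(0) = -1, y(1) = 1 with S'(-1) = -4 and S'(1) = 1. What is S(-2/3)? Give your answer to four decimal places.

With σ_i denoting the second derivative at x_i, h_i = 1, 1, and Δ_i = (y_(i+1) − y_i)/h_i = -9, 2:
  1·σ_0 + 4·σ_1 + 1·σ_2 = 6(Δ_1 - Δ_0) = 66
Clamped end conditions give two more equations: 2h_0·σ_0 + h_0·σ_1 = 6(Δ_0 - S'(-1)) = -30 and h_1·σ_1 + 2h_1·σ_2 = 6(S'(1) - Δ_1) = -6.
Hence σ_0 = -29, σ_1 = 28, σ_2 = -17.
On [-1, 0], S(x) = 8 - 4·(x + 1) - 29/2·(x + 1)² + 19/2·(x + 1)³.
With (x + 1) = 1/3: S(-2/3) = 146/27.

5.4074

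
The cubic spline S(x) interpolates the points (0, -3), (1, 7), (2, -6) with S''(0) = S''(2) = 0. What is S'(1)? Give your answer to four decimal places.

Let m_i = S''(x_i). Step sizes h_i = 1, 1; slopes of the chords Δ_i = (y_(i+1) - y_i)/h_i = 10, -13.
  1·m_0 + 4·m_1 + 1·m_2 = 6(Δ_1 - Δ_0) = -138
Natural end conditions: m_0 = m_2 = 0.
Solving: m_0 = 0, m_1 = -69/2, m_2 = 0.
On [1, 2], S'(x) = b_1 + 2c_1·(x - 1) + 3d_1·(x - 1)² with b_1 = Δ_1 - h_1(2m_1 + m_2)/6 = -3/2, c_1 = m_1/2 = -69/4, d_1 = (m_2 - m_1)/(6h_1) = 23/4. So S'(1) = -3/2.

-1.5000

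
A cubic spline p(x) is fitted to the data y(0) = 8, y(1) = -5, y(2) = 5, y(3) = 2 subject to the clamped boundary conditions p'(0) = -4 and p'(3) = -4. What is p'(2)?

Let M_i = p''(x_i). Step sizes h_i = 1, 1, 1; slopes of the chords Δ_i = (y_(i+1) - y_i)/h_i = -13, 10, -3.
  1·M_0 + 4·M_1 + 1·M_2 = 6(Δ_1 - Δ_0) = 138
  1·M_1 + 4·M_2 + 1·M_3 = 6(Δ_2 - Δ_1) = -78
Clamped end conditions give two more equations: 2h_0·M_0 + h_0·M_1 = 6(Δ_0 - p'(0)) = -54 and h_2·M_2 + 2h_2·M_3 = 6(p'(3) - Δ_2) = -6.
Solving the tridiagonal system: M_0 = -56, M_1 = 58, M_2 = -38, M_3 = 16.
On [2, 3], p'(x) = b_2 + 2c_2·(x - 2) + 3d_2·(x - 2)² with b_2 = Δ_2 - h_2(2M_2 + M_3)/6 = 7, c_2 = M_2/2 = -19, d_2 = (M_3 - M_2)/(6h_2) = 9. So p'(2) = 7.

7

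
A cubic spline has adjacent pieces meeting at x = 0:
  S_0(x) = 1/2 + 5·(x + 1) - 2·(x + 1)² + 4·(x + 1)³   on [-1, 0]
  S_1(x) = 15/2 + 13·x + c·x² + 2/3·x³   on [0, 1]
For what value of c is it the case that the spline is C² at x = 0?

S_0''(x) = -4 + 24·(x + 1), so S_0''(0) = 20. On the right, S_1''(0) = 2c, so c = 10.

10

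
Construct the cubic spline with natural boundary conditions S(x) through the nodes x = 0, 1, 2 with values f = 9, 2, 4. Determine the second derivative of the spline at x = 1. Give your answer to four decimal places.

13.5000

Put σ_i = S'' at the i-th knot. Here h = (1, 1) and Δ = (-7, 2), so the interior equations h_(i-1)·σ_(i-1) + 2(h_(i-1)+h_i)·σ_i + h_i·σ_(i+1) = 6(Δ_i − Δ_(i-1)) read
  1·σ_0 + 4·σ_1 + 1·σ_2 = 6(Δ_1 - Δ_0) = 54
Natural end conditions: σ_0 = σ_2 = 0.
Hence σ_0 = 0, σ_1 = 27/2, σ_2 = 0.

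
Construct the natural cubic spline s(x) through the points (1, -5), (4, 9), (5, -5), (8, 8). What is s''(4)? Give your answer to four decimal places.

-15.9683

Let σ_i = s''(x_i). Step sizes h_i = 3, 1, 3; slopes of the chords Δ_i = (y_(i+1) - y_i)/h_i = 14/3, -14, 13/3.
  3·σ_0 + 8·σ_1 + 1·σ_2 = 6(Δ_1 - Δ_0) = -112
  1·σ_1 + 8·σ_2 + 3·σ_3 = 6(Δ_2 - Δ_1) = 110
Natural end conditions: σ_0 = σ_3 = 0.
Hence σ_0 = 0, σ_1 = -1006/63, σ_2 = 992/63, σ_3 = 0.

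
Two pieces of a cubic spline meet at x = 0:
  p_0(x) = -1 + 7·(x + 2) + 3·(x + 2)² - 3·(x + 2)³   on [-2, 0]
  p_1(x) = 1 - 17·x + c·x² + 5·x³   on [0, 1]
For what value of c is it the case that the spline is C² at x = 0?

p_0''(x) = 6 - 18·(x + 2), so p_0''(0) = -30. On the right, p_1''(0) = 2c, so c = -15.

-15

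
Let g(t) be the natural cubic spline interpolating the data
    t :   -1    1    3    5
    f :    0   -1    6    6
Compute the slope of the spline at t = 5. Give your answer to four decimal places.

Let M_i = g''(x_i). Step sizes h_i = 2, 2, 2; slopes of the chords Δ_i = (y_(i+1) - y_i)/h_i = -1/2, 7/2, 0.
  2·M_0 + 8·M_1 + 2·M_2 = 6(Δ_1 - Δ_0) = 24
  2·M_1 + 8·M_2 + 2·M_3 = 6(Δ_2 - Δ_1) = -21
Natural end conditions: M_0 = M_3 = 0.
Forward elimination and back-substitution give M_0 = 0, M_1 = 39/10, M_2 = -18/5, M_3 = 0.
On [3, 5], g'(t) = b_2 + 2c_2·(t - 3) + 3d_2·(t - 3)² with b_2 = Δ_2 - h_2(2M_2 + M_3)/6 = 12/5, c_2 = M_2/2 = -9/5, d_2 = (M_3 - M_2)/(6h_2) = 3/10. So g'(5) = -6/5.

-1.2000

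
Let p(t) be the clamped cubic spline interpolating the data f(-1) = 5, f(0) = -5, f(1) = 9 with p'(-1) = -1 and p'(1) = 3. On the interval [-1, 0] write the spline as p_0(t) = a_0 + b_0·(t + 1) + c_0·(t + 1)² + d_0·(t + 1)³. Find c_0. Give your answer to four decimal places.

With M_i denoting the second derivative at x_i, h_i = 1, 1, and Δ_i = (y_(i+1) − y_i)/h_i = -10, 14:
  1·M_0 + 4·M_1 + 1·M_2 = 6(Δ_1 - Δ_0) = 144
Clamped end conditions give two more equations: 2h_0·M_0 + h_0·M_1 = 6(Δ_0 - p'(-1)) = -54 and h_1·M_1 + 2h_1·M_2 = 6(p'(1) - Δ_1) = -66.
Solving: M_0 = -61, M_1 = 68, M_2 = -67.
On [-1, 0], with p_0(t) = a_0 + b_0·(t + 1) + c_0·(t + 1)² + d_0·(t + 1)³: c_0 = M_0/2 = -61/2, d_0 = (M_1 - M_0)/(6h_0) = 43/2, b_0 = Δ_0 - h_0(2M_0 + M_1)/6 = -1.

-30.5000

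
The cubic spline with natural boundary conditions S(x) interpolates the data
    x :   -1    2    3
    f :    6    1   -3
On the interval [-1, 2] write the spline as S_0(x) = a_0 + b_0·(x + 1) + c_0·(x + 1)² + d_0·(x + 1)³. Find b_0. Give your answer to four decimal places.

Put M_i = S'' at the i-th knot. Here h = (3, 1) and Δ = (-5/3, -4), so the interior equations h_(i-1)·M_(i-1) + 2(h_(i-1)+h_i)·M_i + h_i·M_(i+1) = 6(Δ_i − Δ_(i-1)) read
  3·M_0 + 8·M_1 + 1·M_2 = 6(Δ_1 - Δ_0) = -14
Natural end conditions: M_0 = M_2 = 0.
Forward elimination and back-substitution give M_0 = 0, M_1 = -7/4, M_2 = 0.
On [-1, 2], with S_0(x) = a_0 + b_0·(x + 1) + c_0·(x + 1)² + d_0·(x + 1)³: c_0 = M_0/2 = 0, d_0 = (M_1 - M_0)/(6h_0) = -7/72, b_0 = Δ_0 - h_0(2M_0 + M_1)/6 = -19/24.

-0.7917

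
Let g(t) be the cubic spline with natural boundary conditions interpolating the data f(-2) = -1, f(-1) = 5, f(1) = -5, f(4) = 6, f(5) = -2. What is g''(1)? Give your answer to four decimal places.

12.2132

Put M_i = g'' at the i-th knot. Here h = (1, 2, 3, 1) and Δ = (6, -5, 11/3, -8), so the interior equations h_(i-1)·M_(i-1) + 2(h_(i-1)+h_i)·M_i + h_i·M_(i+1) = 6(Δ_i − Δ_(i-1)) read
  1·M_0 + 6·M_1 + 2·M_2 = 6(Δ_1 - Δ_0) = -66
  2·M_1 + 10·M_2 + 3·M_3 = 6(Δ_2 - Δ_1) = 52
  3·M_2 + 8·M_3 + 1·M_4 = 6(Δ_3 - Δ_2) = -70
Natural end conditions: M_0 = M_4 = 0.
Solving: M_0 = 0, M_1 = -2969/197, M_2 = 2406/197, M_3 = -2626/197, M_4 = 0.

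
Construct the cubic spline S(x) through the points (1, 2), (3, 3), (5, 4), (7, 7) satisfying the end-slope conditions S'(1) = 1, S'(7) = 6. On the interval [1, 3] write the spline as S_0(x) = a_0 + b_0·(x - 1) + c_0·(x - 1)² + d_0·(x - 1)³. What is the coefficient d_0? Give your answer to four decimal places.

With σ_i denoting the second derivative at x_i, h_i = 2, 2, 2, and Δ_i = (y_(i+1) − y_i)/h_i = 1/2, 1/2, 3/2:
  2·σ_0 + 8·σ_1 + 2·σ_2 = 6(Δ_1 - Δ_0) = 0
  2·σ_1 + 8·σ_2 + 2·σ_3 = 6(Δ_2 - Δ_1) = 6
Clamped end conditions give two more equations: 2h_0·σ_0 + h_0·σ_1 = 6(Δ_0 - S'(1)) = -3 and h_2·σ_2 + 2h_2·σ_3 = 6(S'(7) - Δ_2) = 27.
Solving the tridiagonal system: σ_0 = -31/30, σ_1 = 17/30, σ_2 = -37/30, σ_3 = 221/30.
On [1, 3], with S_0(x) = a_0 + b_0·(x - 1) + c_0·(x - 1)² + d_0·(x - 1)³: c_0 = σ_0/2 = -31/60, d_0 = (σ_1 - σ_0)/(6h_0) = 2/15, b_0 = Δ_0 - h_0(2σ_0 + σ_1)/6 = 1.

0.1333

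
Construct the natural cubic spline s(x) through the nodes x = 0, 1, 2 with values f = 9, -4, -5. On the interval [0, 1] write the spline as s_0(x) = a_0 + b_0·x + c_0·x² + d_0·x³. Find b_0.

With M_i denoting the second derivative at x_i, h_i = 1, 1, and Δ_i = (y_(i+1) − y_i)/h_i = -13, -1:
  1·M_0 + 4·M_1 + 1·M_2 = 6(Δ_1 - Δ_0) = 72
Natural end conditions: M_0 = M_2 = 0.
Solving the tridiagonal system: M_0 = 0, M_1 = 18, M_2 = 0.
On [0, 1], with s_0(x) = a_0 + b_0·x + c_0·x² + d_0·x³: c_0 = M_0/2 = 0, d_0 = (M_1 - M_0)/(6h_0) = 3, b_0 = Δ_0 - h_0(2M_0 + M_1)/6 = -16.

-16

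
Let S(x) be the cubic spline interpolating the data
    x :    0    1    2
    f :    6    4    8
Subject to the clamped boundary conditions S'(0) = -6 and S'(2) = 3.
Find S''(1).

Write M_i for S''(x_i). With h_i = 1, 1 and divided differences Δ_i = -2, 4, the continuity of S' gives the tridiagonal system
  1·M_0 + 4·M_1 + 1·M_2 = 6(Δ_1 - Δ_0) = 36
Clamped end conditions give two more equations: 2h_0·M_0 + h_0·M_1 = 6(Δ_0 - S'(0)) = 24 and h_1·M_1 + 2h_1·M_2 = 6(S'(2) - Δ_1) = -6.
Forward elimination and back-substitution give M_0 = 15/2, M_1 = 9, M_2 = -15/2.

9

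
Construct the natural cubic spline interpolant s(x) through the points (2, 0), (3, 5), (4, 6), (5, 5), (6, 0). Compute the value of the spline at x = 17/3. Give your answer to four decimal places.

Put M_i = s'' at the i-th knot. Here h = (1, 1, 1, 1) and Δ = (5, 1, -1, -5), so the interior equations h_(i-1)·M_(i-1) + 2(h_(i-1)+h_i)·M_i + h_i·M_(i+1) = 6(Δ_i − Δ_(i-1)) read
  1·M_0 + 4·M_1 + 1·M_2 = 6(Δ_1 - Δ_0) = -24
  1·M_1 + 4·M_2 + 1·M_3 = 6(Δ_2 - Δ_1) = -12
  1·M_2 + 4·M_3 + 1·M_4 = 6(Δ_3 - Δ_2) = -24
Natural end conditions: M_0 = M_4 = 0.
Solving the tridiagonal system: M_0 = 0, M_1 = -6, M_2 = 0, M_3 = -6, M_4 = 0.
On [5, 6], s(x) = 5 - 3·(x - 5) - 3·(x - 5)² + 1·(x - 5)³.
With (x - 5) = 2/3: s(17/3) = 53/27.

1.9630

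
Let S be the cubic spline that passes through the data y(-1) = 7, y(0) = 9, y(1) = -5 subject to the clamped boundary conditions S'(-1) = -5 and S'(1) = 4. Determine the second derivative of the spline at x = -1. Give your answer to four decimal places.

49.5000

Put M_i = S'' at the i-th knot. Here h = (1, 1) and Δ = (2, -14), so the interior equations h_(i-1)·M_(i-1) + 2(h_(i-1)+h_i)·M_i + h_i·M_(i+1) = 6(Δ_i − Δ_(i-1)) read
  1·M_0 + 4·M_1 + 1·M_2 = 6(Δ_1 - Δ_0) = -96
Clamped end conditions give two more equations: 2h_0·M_0 + h_0·M_1 = 6(Δ_0 - S'(-1)) = 42 and h_1·M_1 + 2h_1·M_2 = 6(S'(1) - Δ_1) = 108.
Hence M_0 = 99/2, M_1 = -57, M_2 = 165/2.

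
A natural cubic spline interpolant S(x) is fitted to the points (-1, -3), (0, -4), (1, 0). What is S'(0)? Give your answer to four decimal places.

1.5000

Put M_i = S'' at the i-th knot. Here h = (1, 1) and Δ = (-1, 4), so the interior equations h_(i-1)·M_(i-1) + 2(h_(i-1)+h_i)·M_i + h_i·M_(i+1) = 6(Δ_i − Δ_(i-1)) read
  1·M_0 + 4·M_1 + 1·M_2 = 6(Δ_1 - Δ_0) = 30
Natural end conditions: M_0 = M_2 = 0.
Hence M_0 = 0, M_1 = 15/2, M_2 = 0.
On [0, 1], S'(x) = b_1 + 2c_1·x + 3d_1·x² with b_1 = Δ_1 - h_1(2M_1 + M_2)/6 = 3/2, c_1 = M_1/2 = 15/4, d_1 = (M_2 - M_1)/(6h_1) = -5/4. So S'(0) = 3/2.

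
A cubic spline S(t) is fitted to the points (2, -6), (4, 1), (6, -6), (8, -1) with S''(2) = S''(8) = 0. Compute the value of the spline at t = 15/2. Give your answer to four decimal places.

-3.2188

Let M_i = S''(x_i). Step sizes h_i = 2, 2, 2; slopes of the chords Δ_i = (y_(i+1) - y_i)/h_i = 7/2, -7/2, 5/2.
  2·M_0 + 8·M_1 + 2·M_2 = 6(Δ_1 - Δ_0) = -42
  2·M_1 + 8·M_2 + 2·M_3 = 6(Δ_2 - Δ_1) = 36
Natural end conditions: M_0 = M_3 = 0.
Solving the tridiagonal system: M_0 = 0, M_1 = -34/5, M_2 = 31/5, M_3 = 0.
On [6, 8], S(t) = -6 - 49/30·(t - 6) + 31/10·(t - 6)² - 31/60·(t - 6)³.
With (t - 6) = 3/2: S(15/2) = -103/32.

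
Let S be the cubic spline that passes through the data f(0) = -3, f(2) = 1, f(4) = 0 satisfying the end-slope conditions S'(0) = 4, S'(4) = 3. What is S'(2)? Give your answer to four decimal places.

Put M_i = S'' at the i-th knot. Here h = (2, 2) and Δ = (2, -1/2), so the interior equations h_(i-1)·M_(i-1) + 2(h_(i-1)+h_i)·M_i + h_i·M_(i+1) = 6(Δ_i − Δ_(i-1)) read
  2·M_0 + 8·M_1 + 2·M_2 = 6(Δ_1 - Δ_0) = -15
Clamped end conditions give two more equations: 2h_0·M_0 + h_0·M_1 = 6(Δ_0 - S'(0)) = -12 and h_1·M_1 + 2h_1·M_2 = 6(S'(4) - Δ_1) = 21.
Forward elimination and back-substitution give M_0 = -11/8, M_1 = -13/4, M_2 = 55/8.
On [2, 4], S'(x) = b_1 + 2c_1·(x - 2) + 3d_1·(x - 2)² with b_1 = Δ_1 - h_1(2M_1 + M_2)/6 = -5/8, c_1 = M_1/2 = -13/8, d_1 = (M_2 - M_1)/(6h_1) = 27/32. So S'(2) = -5/8.

-0.6250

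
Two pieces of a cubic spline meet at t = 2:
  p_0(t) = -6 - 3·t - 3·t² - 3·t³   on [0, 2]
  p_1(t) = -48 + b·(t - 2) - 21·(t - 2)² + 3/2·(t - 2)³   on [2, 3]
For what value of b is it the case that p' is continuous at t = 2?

p_0'(t) = -3 - 6·t - 9·t², so p_0'(2) = -51. On the right, p_1'(2) = b, so b = -51.

-51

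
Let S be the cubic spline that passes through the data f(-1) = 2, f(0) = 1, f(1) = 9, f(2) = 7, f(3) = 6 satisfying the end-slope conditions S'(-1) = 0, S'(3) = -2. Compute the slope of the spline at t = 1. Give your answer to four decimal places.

Put m_i = S'' at the i-th knot. Here h = (1, 1, 1, 1) and Δ = (-1, 8, -2, -1), so the interior equations h_(i-1)·m_(i-1) + 2(h_(i-1)+h_i)·m_i + h_i·m_(i+1) = 6(Δ_i − Δ_(i-1)) read
  1·m_0 + 4·m_1 + 1·m_2 = 6(Δ_1 - Δ_0) = 54
  1·m_1 + 4·m_2 + 1·m_3 = 6(Δ_2 - Δ_1) = -60
  1·m_2 + 4·m_3 + 1·m_4 = 6(Δ_3 - Δ_2) = 6
Clamped end conditions give two more equations: 2h_0·m_0 + h_0·m_1 = 6(Δ_0 - S'(-1)) = -6 and h_3·m_3 + 2h_3·m_4 = 6(S'(3) - Δ_3) = -6.
Hence m_0 = -101/7, m_1 = 160/7, m_2 = -23, m_3 = 64/7, m_4 = -53/7.
On [1, 2], S'(t) = b_2 + 2c_2·(t - 1) + 3d_2·(t - 1)² with b_2 = Δ_2 - h_2(2m_2 + m_3)/6 = 29/7, c_2 = m_2/2 = -23/2, d_2 = (m_3 - m_2)/(6h_2) = 75/14. So S'(1) = 29/7.

4.1429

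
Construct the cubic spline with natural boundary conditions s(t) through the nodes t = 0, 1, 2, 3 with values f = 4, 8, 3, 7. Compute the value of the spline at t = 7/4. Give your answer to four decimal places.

3.9688

With m_i denoting the second derivative at x_i, h_i = 1, 1, 1, and Δ_i = (y_(i+1) − y_i)/h_i = 4, -5, 4:
  1·m_0 + 4·m_1 + 1·m_2 = 6(Δ_1 - Δ_0) = -54
  1·m_1 + 4·m_2 + 1·m_3 = 6(Δ_2 - Δ_1) = 54
Natural end conditions: m_0 = m_3 = 0.
Solving the tridiagonal system: m_0 = 0, m_1 = -18, m_2 = 18, m_3 = 0.
On [1, 2], s(t) = 8 - 2·(t - 1) - 9·(t - 1)² + 6·(t - 1)³.
With (t - 1) = 3/4: s(7/4) = 127/32.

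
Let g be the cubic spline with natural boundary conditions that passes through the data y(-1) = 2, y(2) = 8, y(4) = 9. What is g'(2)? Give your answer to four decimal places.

1.1000

Let M_i = g''(x_i). Step sizes h_i = 3, 2; slopes of the chords Δ_i = (y_(i+1) - y_i)/h_i = 2, 1/2.
  3·M_0 + 10·M_1 + 2·M_2 = 6(Δ_1 - Δ_0) = -9
Natural end conditions: M_0 = M_2 = 0.
Solving the tridiagonal system: M_0 = 0, M_1 = -9/10, M_2 = 0.
On [2, 4], g'(x) = b_1 + 2c_1·(x - 2) + 3d_1·(x - 2)² with b_1 = Δ_1 - h_1(2M_1 + M_2)/6 = 11/10, c_1 = M_1/2 = -9/20, d_1 = (M_2 - M_1)/(6h_1) = 3/40. So g'(2) = 11/10.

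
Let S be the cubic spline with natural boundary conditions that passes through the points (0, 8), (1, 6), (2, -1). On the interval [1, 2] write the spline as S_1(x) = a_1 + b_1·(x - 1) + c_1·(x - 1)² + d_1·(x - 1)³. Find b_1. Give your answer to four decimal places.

With M_i denoting the second derivative at x_i, h_i = 1, 1, and Δ_i = (y_(i+1) − y_i)/h_i = -2, -7:
  1·M_0 + 4·M_1 + 1·M_2 = 6(Δ_1 - Δ_0) = -30
Natural end conditions: M_0 = M_2 = 0.
Hence M_0 = 0, M_1 = -15/2, M_2 = 0.
On [1, 2], with S_1(x) = a_1 + b_1·(x - 1) + c_1·(x - 1)² + d_1·(x - 1)³: c_1 = M_1/2 = -15/4, d_1 = (M_2 - M_1)/(6h_1) = 5/4, b_1 = Δ_1 - h_1(2M_1 + M_2)/6 = -9/2.

-4.5000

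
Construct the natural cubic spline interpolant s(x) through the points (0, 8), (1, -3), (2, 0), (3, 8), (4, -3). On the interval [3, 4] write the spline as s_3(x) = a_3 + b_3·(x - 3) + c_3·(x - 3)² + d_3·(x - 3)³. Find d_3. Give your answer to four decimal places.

Let M_i = s''(x_i). Step sizes h_i = 1, 1, 1, 1; slopes of the chords Δ_i = (y_(i+1) - y_i)/h_i = -11, 3, 8, -11.
  1·M_0 + 4·M_1 + 1·M_2 = 6(Δ_1 - Δ_0) = 84
  1·M_1 + 4·M_2 + 1·M_3 = 6(Δ_2 - Δ_1) = 30
  1·M_2 + 4·M_3 + 1·M_4 = 6(Δ_3 - Δ_2) = -114
Natural end conditions: M_0 = M_4 = 0.
Solving the tridiagonal system: M_0 = 0, M_1 = 513/28, M_2 = 75/7, M_3 = -873/28, M_4 = 0.
On [3, 4], with s_3(x) = a_3 + b_3·(x - 3) + c_3·(x - 3)² + d_3·(x - 3)³: c_3 = M_3/2 = -873/56, d_3 = (M_4 - M_3)/(6h_3) = 291/56, b_3 = Δ_3 - h_3(2M_3 + M_4)/6 = -17/28.

5.1964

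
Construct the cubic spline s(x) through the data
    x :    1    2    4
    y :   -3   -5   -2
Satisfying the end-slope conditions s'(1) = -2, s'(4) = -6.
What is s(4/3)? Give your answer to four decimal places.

With m_i denoting the second derivative at x_i, h_i = 1, 2, and Δ_i = (y_(i+1) − y_i)/h_i = -2, 3/2:
  1·m_0 + 6·m_1 + 2·m_2 = 6(Δ_1 - Δ_0) = 21
Clamped end conditions give two more equations: 2h_0·m_0 + h_0·m_1 = 6(Δ_0 - s'(1)) = 0 and h_1·m_1 + 2h_1·m_2 = 6(s'(4) - Δ_1) = -45.
Solving the tridiagonal system: m_0 = -29/6, m_1 = 29/3, m_2 = -193/12.
On [1, 2], s(x) = -3 - 2·(x - 1) - 29/12·(x - 1)² + 29/12·(x - 1)³.
With (x - 1) = 1/3: s(4/3) = -623/162.

-3.8457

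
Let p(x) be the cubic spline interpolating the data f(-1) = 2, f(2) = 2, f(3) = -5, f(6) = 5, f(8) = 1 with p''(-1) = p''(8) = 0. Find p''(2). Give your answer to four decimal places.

-6.6272

Put M_i = p'' at the i-th knot. Here h = (3, 1, 3, 2) and Δ = (0, -7, 10/3, -2), so the interior equations h_(i-1)·M_(i-1) + 2(h_(i-1)+h_i)·M_i + h_i·M_(i+1) = 6(Δ_i − Δ_(i-1)) read
  3·M_0 + 8·M_1 + 1·M_2 = 6(Δ_1 - Δ_0) = -42
  1·M_1 + 8·M_2 + 3·M_3 = 6(Δ_2 - Δ_1) = 62
  3·M_2 + 10·M_3 + 2·M_4 = 6(Δ_3 - Δ_2) = -32
Natural end conditions: M_0 = M_4 = 0.
Solving: M_0 = 0, M_1 = -1849/279, M_2 = 3074/279, M_3 = -605/93, M_4 = 0.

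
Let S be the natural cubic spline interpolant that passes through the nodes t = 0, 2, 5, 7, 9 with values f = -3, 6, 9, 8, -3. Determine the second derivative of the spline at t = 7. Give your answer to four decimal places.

Write M_i for S''(x_i). With h_i = 2, 3, 2, 2 and divided differences Δ_i = 9/2, 1, -1/2, -11/2, the continuity of S' gives the tridiagonal system
  2·M_0 + 10·M_1 + 3·M_2 = 6(Δ_1 - Δ_0) = -21
  3·M_1 + 10·M_2 + 2·M_3 = 6(Δ_2 - Δ_1) = -9
  2·M_2 + 8·M_3 + 2·M_4 = 6(Δ_3 - Δ_2) = -30
Natural end conditions: M_0 = M_4 = 0.
Solving: M_0 = 0, M_1 = -195/86, M_2 = 24/43, M_3 = -669/172, M_4 = 0.

-3.8895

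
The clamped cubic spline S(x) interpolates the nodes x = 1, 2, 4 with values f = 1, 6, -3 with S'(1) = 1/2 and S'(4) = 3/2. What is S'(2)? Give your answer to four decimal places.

Write m_i for S''(x_i). With h_i = 1, 2 and divided differences Δ_i = 5, -9/2, the continuity of S' gives the tridiagonal system
  1·m_0 + 6·m_1 + 2·m_2 = 6(Δ_1 - Δ_0) = -57
Clamped end conditions give two more equations: 2h_0·m_0 + h_0·m_1 = 6(Δ_0 - S'(1)) = 27 and h_1·m_1 + 2h_1·m_2 = 6(S'(4) - Δ_1) = 36.
Solving: m_0 = 70/3, m_1 = -59/3, m_2 = 113/6.
On [2, 4], S'(x) = b_1 + 2c_1·(x - 2) + 3d_1·(x - 2)² with b_1 = Δ_1 - h_1(2m_1 + m_2)/6 = 7/3, c_1 = m_1/2 = -59/6, d_1 = (m_2 - m_1)/(6h_1) = 77/24. So S'(2) = 7/3.

2.3333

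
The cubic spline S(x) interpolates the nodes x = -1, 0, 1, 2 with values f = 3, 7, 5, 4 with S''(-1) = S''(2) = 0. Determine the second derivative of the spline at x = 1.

Write σ_i for S''(x_i). With h_i = 1, 1, 1 and divided differences Δ_i = 4, -2, -1, the continuity of S' gives the tridiagonal system
  1·σ_0 + 4·σ_1 + 1·σ_2 = 6(Δ_1 - Δ_0) = -36
  1·σ_1 + 4·σ_2 + 1·σ_3 = 6(Δ_2 - Δ_1) = 6
Natural end conditions: σ_0 = σ_3 = 0.
Solving: σ_0 = 0, σ_1 = -10, σ_2 = 4, σ_3 = 0.

4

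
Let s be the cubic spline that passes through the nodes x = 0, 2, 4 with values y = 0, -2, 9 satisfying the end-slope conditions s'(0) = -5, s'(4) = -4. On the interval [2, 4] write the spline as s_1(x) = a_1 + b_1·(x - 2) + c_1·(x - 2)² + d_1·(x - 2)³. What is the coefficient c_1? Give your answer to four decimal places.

Write M_i for s''(x_i). With h_i = 2, 2 and divided differences Δ_i = -1, 11/2, the continuity of s' gives the tridiagonal system
  2·M_0 + 8·M_1 + 2·M_2 = 6(Δ_1 - Δ_0) = 39
Clamped end conditions give two more equations: 2h_0·M_0 + h_0·M_1 = 6(Δ_0 - s'(0)) = 24 and h_1·M_1 + 2h_1·M_2 = 6(s'(4) - Δ_1) = -57.
Solving: M_0 = 11/8, M_1 = 37/4, M_2 = -151/8.
On [2, 4], with s_1(x) = a_1 + b_1·(x - 2) + c_1·(x - 2)² + d_1·(x - 2)³: c_1 = M_1/2 = 37/8, d_1 = (M_2 - M_1)/(6h_1) = -75/32, b_1 = Δ_1 - h_1(2M_1 + M_2)/6 = 45/8.

4.6250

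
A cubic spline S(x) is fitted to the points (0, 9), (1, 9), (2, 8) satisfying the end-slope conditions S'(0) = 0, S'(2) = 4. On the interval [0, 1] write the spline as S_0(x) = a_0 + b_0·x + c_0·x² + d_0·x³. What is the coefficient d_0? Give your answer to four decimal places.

With M_i denoting the second derivative at x_i, h_i = 1, 1, and Δ_i = (y_(i+1) − y_i)/h_i = 0, -1:
  1·M_0 + 4·M_1 + 1·M_2 = 6(Δ_1 - Δ_0) = -6
Clamped end conditions give two more equations: 2h_0·M_0 + h_0·M_1 = 6(Δ_0 - S'(0)) = 0 and h_1·M_1 + 2h_1·M_2 = 6(S'(2) - Δ_1) = 30.
Forward elimination and back-substitution give M_0 = 7/2, M_1 = -7, M_2 = 37/2.
On [0, 1], with S_0(x) = a_0 + b_0·x + c_0·x² + d_0·x³: c_0 = M_0/2 = 7/4, d_0 = (M_1 - M_0)/(6h_0) = -7/4, b_0 = Δ_0 - h_0(2M_0 + M_1)/6 = 0.

-1.7500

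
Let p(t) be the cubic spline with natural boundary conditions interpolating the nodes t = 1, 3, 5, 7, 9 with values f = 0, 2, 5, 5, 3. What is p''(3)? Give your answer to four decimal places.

Let M_i = p''(x_i). Step sizes h_i = 2, 2, 2, 2; slopes of the chords Δ_i = (y_(i+1) - y_i)/h_i = 1, 3/2, 0, -1.
  2·M_0 + 8·M_1 + 2·M_2 = 6(Δ_1 - Δ_0) = 3
  2·M_1 + 8·M_2 + 2·M_3 = 6(Δ_2 - Δ_1) = -9
  2·M_2 + 8·M_3 + 2·M_4 = 6(Δ_3 - Δ_2) = -6
Natural end conditions: M_0 = M_4 = 0.
Solving: M_0 = 0, M_1 = 75/112, M_2 = -33/28, M_3 = -51/112, M_4 = 0.

0.6696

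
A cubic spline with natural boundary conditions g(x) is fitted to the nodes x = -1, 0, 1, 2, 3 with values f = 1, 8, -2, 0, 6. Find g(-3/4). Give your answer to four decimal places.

Let σ_i = g''(x_i). Step sizes h_i = 1, 1, 1, 1; slopes of the chords Δ_i = (y_(i+1) - y_i)/h_i = 7, -10, 2, 6.
  1·σ_0 + 4·σ_1 + 1·σ_2 = 6(Δ_1 - Δ_0) = -102
  1·σ_1 + 4·σ_2 + 1·σ_3 = 6(Δ_2 - Δ_1) = 72
  1·σ_2 + 4·σ_3 + 1·σ_4 = 6(Δ_3 - Δ_2) = 24
Natural end conditions: σ_0 = σ_4 = 0.
Solving the tridiagonal system: σ_0 = 0, σ_1 = -897/28, σ_2 = 183/7, σ_3 = -15/28, σ_4 = 0.
On [-1, 0], g(x) = 1 + 691/56·(x + 1) + 0·(x + 1)² - 299/56·(x + 1)³.
With (x + 1) = 1/4: g(-3/4) = 14341/3584.

4.0014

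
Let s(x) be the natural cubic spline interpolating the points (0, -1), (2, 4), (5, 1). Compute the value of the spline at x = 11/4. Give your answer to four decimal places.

With M_i denoting the second derivative at x_i, h_i = 2, 3, and Δ_i = (y_(i+1) − y_i)/h_i = 5/2, -1:
  2·M_0 + 10·M_1 + 3·M_2 = 6(Δ_1 - Δ_0) = -21
Natural end conditions: M_0 = M_2 = 0.
Solving the tridiagonal system: M_0 = 0, M_1 = -21/10, M_2 = 0.
On [2, 5], s(x) = 4 + 11/10·(x - 2) - 21/20·(x - 2)² + 7/60·(x - 2)³.
With (x - 2) = 3/4: s(11/4) = 5483/1280.

4.2836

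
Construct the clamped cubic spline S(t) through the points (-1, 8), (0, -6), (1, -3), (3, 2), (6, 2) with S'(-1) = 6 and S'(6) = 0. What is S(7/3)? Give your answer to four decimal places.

Put σ_i = S'' at the i-th knot. Here h = (1, 1, 2, 3) and Δ = (-14, 3, 5/2, 0), so the interior equations h_(i-1)·σ_(i-1) + 2(h_(i-1)+h_i)·σ_i + h_i·σ_(i+1) = 6(Δ_i − Δ_(i-1)) read
  1·σ_0 + 4·σ_1 + 1·σ_2 = 6(Δ_1 - Δ_0) = 102
  1·σ_1 + 6·σ_2 + 2·σ_3 = 6(Δ_2 - Δ_1) = -3
  2·σ_2 + 10·σ_3 + 3·σ_4 = 6(Δ_3 - Δ_2) = -15
Clamped end conditions give two more equations: 2h_0·σ_0 + h_0·σ_1 = 6(Δ_0 - S'(-1)) = -120 and h_3·σ_3 + 2h_3·σ_4 = 6(S'(6) - Δ_3) = 0.
Solving the tridiagonal system: σ_0 = -17553/208, σ_1 = 5073/104, σ_2 = -1815/208, σ_3 = 15/52, σ_4 = -15/104.
On [1, 3], S(t) = -3 + 855/104·(t - 1) - 1815/416·(t - 1)² + 625/832·(t - 1)³.
With (t - 1) = 4/3: S(7/3) = 697/351.

1.9858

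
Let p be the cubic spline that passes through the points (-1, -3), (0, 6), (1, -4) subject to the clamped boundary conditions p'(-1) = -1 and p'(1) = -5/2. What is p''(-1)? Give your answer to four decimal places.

Let M_i = p''(x_i). Step sizes h_i = 1, 1; slopes of the chords Δ_i = (y_(i+1) - y_i)/h_i = 9, -10.
  1·M_0 + 4·M_1 + 1·M_2 = 6(Δ_1 - Δ_0) = -114
Clamped end conditions give two more equations: 2h_0·M_0 + h_0·M_1 = 6(Δ_0 - p'(-1)) = 60 and h_1·M_1 + 2h_1·M_2 = 6(p'(1) - Δ_1) = 45.
Hence M_0 = 231/4, M_1 = -111/2, M_2 = 201/4.

57.7500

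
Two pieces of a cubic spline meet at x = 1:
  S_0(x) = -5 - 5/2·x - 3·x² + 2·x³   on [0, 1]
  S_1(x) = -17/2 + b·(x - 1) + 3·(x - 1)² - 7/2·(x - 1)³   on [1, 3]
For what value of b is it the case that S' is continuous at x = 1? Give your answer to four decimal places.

-2.5000

S_0'(x) = -5/2 - 6·x + 6·x², so S_0'(1) = -5/2. On the right, S_1'(1) = b, so b = -5/2.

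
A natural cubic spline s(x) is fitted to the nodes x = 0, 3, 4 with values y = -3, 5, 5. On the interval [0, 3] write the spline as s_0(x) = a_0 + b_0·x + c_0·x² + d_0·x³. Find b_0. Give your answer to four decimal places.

Write M_i for s''(x_i). With h_i = 3, 1 and divided differences Δ_i = 8/3, 0, the continuity of s' gives the tridiagonal system
  3·M_0 + 8·M_1 + 1·M_2 = 6(Δ_1 - Δ_0) = -16
Natural end conditions: M_0 = M_2 = 0.
Solving the tridiagonal system: M_0 = 0, M_1 = -2, M_2 = 0.
On [0, 3], with s_0(x) = a_0 + b_0·x + c_0·x² + d_0·x³: c_0 = M_0/2 = 0, d_0 = (M_1 - M_0)/(6h_0) = -1/9, b_0 = Δ_0 - h_0(2M_0 + M_1)/6 = 11/3.

3.6667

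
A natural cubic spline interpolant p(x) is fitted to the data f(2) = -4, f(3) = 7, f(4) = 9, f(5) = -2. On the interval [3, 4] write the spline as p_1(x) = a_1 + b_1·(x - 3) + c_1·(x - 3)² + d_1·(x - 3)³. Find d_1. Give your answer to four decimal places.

-1.3333

Let M_i = p''(x_i). Step sizes h_i = 1, 1, 1; slopes of the chords Δ_i = (y_(i+1) - y_i)/h_i = 11, 2, -11.
  1·M_0 + 4·M_1 + 1·M_2 = 6(Δ_1 - Δ_0) = -54
  1·M_1 + 4·M_2 + 1·M_3 = 6(Δ_2 - Δ_1) = -78
Natural end conditions: M_0 = M_3 = 0.
Forward elimination and back-substitution give M_0 = 0, M_1 = -46/5, M_2 = -86/5, M_3 = 0.
On [3, 4], with p_1(x) = a_1 + b_1·(x - 3) + c_1·(x - 3)² + d_1·(x - 3)³: c_1 = M_1/2 = -23/5, d_1 = (M_2 - M_1)/(6h_1) = -4/3, b_1 = Δ_1 - h_1(2M_1 + M_2)/6 = 119/15.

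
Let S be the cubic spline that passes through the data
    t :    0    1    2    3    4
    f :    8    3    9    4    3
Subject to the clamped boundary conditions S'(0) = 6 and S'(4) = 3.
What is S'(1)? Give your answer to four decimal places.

-1.3929

Let M_i = S''(x_i). Step sizes h_i = 1, 1, 1, 1; slopes of the chords Δ_i = (y_(i+1) - y_i)/h_i = -5, 6, -5, -1.
  1·M_0 + 4·M_1 + 1·M_2 = 6(Δ_1 - Δ_0) = 66
  1·M_1 + 4·M_2 + 1·M_3 = 6(Δ_2 - Δ_1) = -66
  1·M_2 + 4·M_3 + 1·M_4 = 6(Δ_3 - Δ_2) = 24
Clamped end conditions give two more equations: 2h_0·M_0 + h_0·M_1 = 6(Δ_0 - S'(0)) = -66 and h_3·M_3 + 2h_3·M_4 = 6(S'(4) - Δ_3) = 24.
Hence M_0 = -717/14, M_1 = 255/7, M_2 = -57/2, M_3 = 81/7, M_4 = 87/14.
On [1, 2], S'(t) = b_1 + 2c_1·(t - 1) + 3d_1·(t - 1)² with b_1 = Δ_1 - h_1(2M_1 + M_2)/6 = -39/28, c_1 = M_1/2 = 255/14, d_1 = (M_2 - M_1)/(6h_1) = -303/28. So S'(1) = -39/28.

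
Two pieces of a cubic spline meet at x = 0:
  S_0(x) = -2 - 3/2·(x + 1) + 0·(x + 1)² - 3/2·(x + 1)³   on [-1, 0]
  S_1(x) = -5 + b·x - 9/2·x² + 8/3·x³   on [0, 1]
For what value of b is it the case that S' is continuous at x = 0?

-6

S_0'(x) = -3/2 + 0·(x + 1) - 9/2·(x + 1)², so S_0'(0) = -6. On the right, S_1'(0) = b, so b = -6.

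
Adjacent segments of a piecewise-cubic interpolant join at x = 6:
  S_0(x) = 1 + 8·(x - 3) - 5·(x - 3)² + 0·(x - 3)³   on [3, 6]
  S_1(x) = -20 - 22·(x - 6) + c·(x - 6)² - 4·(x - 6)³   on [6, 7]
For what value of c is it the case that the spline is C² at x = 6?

-5

S_0''(x) = -10 + 0·(x - 3), so S_0''(6) = -10. On the right, S_1''(6) = 2c, so c = -5.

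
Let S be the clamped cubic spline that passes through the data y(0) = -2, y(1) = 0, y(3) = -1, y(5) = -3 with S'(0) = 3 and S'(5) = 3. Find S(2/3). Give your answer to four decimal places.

Write σ_i for S''(x_i). With h_i = 1, 2, 2 and divided differences Δ_i = 2, -1/2, -1, the continuity of S' gives the tridiagonal system
  1·σ_0 + 6·σ_1 + 2·σ_2 = 6(Δ_1 - Δ_0) = -15
  2·σ_1 + 8·σ_2 + 2·σ_3 = 6(Δ_2 - Δ_1) = -3
Clamped end conditions give two more equations: 2h_0·σ_0 + h_0·σ_1 = 6(Δ_0 - S'(0)) = -6 and h_2·σ_2 + 2h_2·σ_3 = 6(S'(5) - Δ_2) = 24.
Hence σ_0 = -51/23, σ_1 = -36/23, σ_2 = -39/23, σ_3 = 315/46.
On [0, 1], S(x) = -2 + 3·x - 51/46·x² + 5/46·x³.
With x = 2/3: S(2/3) = -286/621.

-0.4605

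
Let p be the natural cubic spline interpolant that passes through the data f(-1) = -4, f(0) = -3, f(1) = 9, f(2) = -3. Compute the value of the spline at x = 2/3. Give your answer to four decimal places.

6.2988

Write M_i for p''(x_i). With h_i = 1, 1, 1 and divided differences Δ_i = 1, 12, -12, the continuity of p' gives the tridiagonal system
  1·M_0 + 4·M_1 + 1·M_2 = 6(Δ_1 - Δ_0) = 66
  1·M_1 + 4·M_2 + 1·M_3 = 6(Δ_2 - Δ_1) = -144
Natural end conditions: M_0 = M_3 = 0.
Solving the tridiagonal system: M_0 = 0, M_1 = 136/5, M_2 = -214/5, M_3 = 0.
On [0, 1], p(x) = -3 + 151/15·x + 68/5·x² - 35/3·x³.
With x = 2/3: p(2/3) = 2551/405.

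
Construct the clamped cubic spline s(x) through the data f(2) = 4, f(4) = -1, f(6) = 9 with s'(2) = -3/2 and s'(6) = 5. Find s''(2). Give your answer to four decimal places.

-5.5000

With σ_i denoting the second derivative at x_i, h_i = 2, 2, and Δ_i = (y_(i+1) − y_i)/h_i = -5/2, 5:
  2·σ_0 + 8·σ_1 + 2·σ_2 = 6(Δ_1 - Δ_0) = 45
Clamped end conditions give two more equations: 2h_0·σ_0 + h_0·σ_1 = 6(Δ_0 - s'(2)) = -6 and h_1·σ_1 + 2h_1·σ_2 = 6(s'(6) - Δ_1) = 0.
Forward elimination and back-substitution give σ_0 = -11/2, σ_1 = 8, σ_2 = -4.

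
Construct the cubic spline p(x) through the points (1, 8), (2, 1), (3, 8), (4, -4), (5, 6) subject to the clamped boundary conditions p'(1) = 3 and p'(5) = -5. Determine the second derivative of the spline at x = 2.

Put M_i = p'' at the i-th knot. Here h = (1, 1, 1, 1) and Δ = (-7, 7, -12, 10), so the interior equations h_(i-1)·M_(i-1) + 2(h_(i-1)+h_i)·M_i + h_i·M_(i+1) = 6(Δ_i − Δ_(i-1)) read
  1·M_0 + 4·M_1 + 1·M_2 = 6(Δ_1 - Δ_0) = 84
  1·M_1 + 4·M_2 + 1·M_3 = 6(Δ_2 - Δ_1) = -114
  1·M_2 + 4·M_3 + 1·M_4 = 6(Δ_3 - Δ_2) = 132
Clamped end conditions give two more equations: 2h_0·M_0 + h_0·M_1 = 6(Δ_0 - p'(1)) = -60 and h_3·M_3 + 2h_3·M_4 = 6(p'(5) - Δ_3) = -90.
Forward elimination and back-substitution give M_0 = -109/2, M_1 = 49, M_2 = -115/2, M_3 = 67, M_4 = -157/2.

49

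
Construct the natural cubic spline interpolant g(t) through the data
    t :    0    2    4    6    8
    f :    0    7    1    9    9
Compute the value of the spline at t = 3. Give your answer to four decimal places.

3.6719

With σ_i denoting the second derivative at x_i, h_i = 2, 2, 2, 2, and Δ_i = (y_(i+1) − y_i)/h_i = 7/2, -3, 4, 0:
  2·σ_0 + 8·σ_1 + 2·σ_2 = 6(Δ_1 - Δ_0) = -39
  2·σ_1 + 8·σ_2 + 2·σ_3 = 6(Δ_2 - Δ_1) = 42
  2·σ_2 + 8·σ_3 + 2·σ_4 = 6(Δ_3 - Δ_2) = -24
Natural end conditions: σ_0 = σ_4 = 0.
Forward elimination and back-substitution give σ_0 = 0, σ_1 = -111/16, σ_2 = 33/4, σ_3 = -81/16, σ_4 = 0.
On [2, 4], g(t) = 7 - 9/8·(t - 2) - 111/32·(t - 2)² + 81/64·(t - 2)³.
With (t - 2) = 1: g(3) = 235/64.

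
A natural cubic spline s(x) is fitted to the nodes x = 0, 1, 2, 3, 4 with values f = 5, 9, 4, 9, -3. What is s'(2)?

1

Put M_i = s'' at the i-th knot. Here h = (1, 1, 1, 1) and Δ = (4, -5, 5, -12), so the interior equations h_(i-1)·M_(i-1) + 2(h_(i-1)+h_i)·M_i + h_i·M_(i+1) = 6(Δ_i − Δ_(i-1)) read
  1·M_0 + 4·M_1 + 1·M_2 = 6(Δ_1 - Δ_0) = -54
  1·M_1 + 4·M_2 + 1·M_3 = 6(Δ_2 - Δ_1) = 60
  1·M_2 + 4·M_3 + 1·M_4 = 6(Δ_3 - Δ_2) = -102
Natural end conditions: M_0 = M_4 = 0.
Forward elimination and back-substitution give M_0 = 0, M_1 = -144/7, M_2 = 198/7, M_3 = -228/7, M_4 = 0.
On [2, 3], s'(x) = b_2 + 2c_2·(x - 2) + 3d_2·(x - 2)² with b_2 = Δ_2 - h_2(2M_2 + M_3)/6 = 1, c_2 = M_2/2 = 99/7, d_2 = (M_3 - M_2)/(6h_2) = -71/7. So s'(2) = 1.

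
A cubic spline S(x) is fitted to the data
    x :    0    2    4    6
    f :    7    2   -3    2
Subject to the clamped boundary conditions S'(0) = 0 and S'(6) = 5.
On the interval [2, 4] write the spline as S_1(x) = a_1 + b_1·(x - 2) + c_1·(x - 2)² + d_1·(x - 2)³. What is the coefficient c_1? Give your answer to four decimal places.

With M_i denoting the second derivative at x_i, h_i = 2, 2, 2, and Δ_i = (y_(i+1) − y_i)/h_i = -5/2, -5/2, 5/2:
  2·M_0 + 8·M_1 + 2·M_2 = 6(Δ_1 - Δ_0) = 0
  2·M_1 + 8·M_2 + 2·M_3 = 6(Δ_2 - Δ_1) = 30
Clamped end conditions give two more equations: 2h_0·M_0 + h_0·M_1 = 6(Δ_0 - S'(0)) = -15 and h_2·M_2 + 2h_2·M_3 = 6(S'(6) - Δ_2) = 15.
Hence M_0 = -23/6, M_1 = 1/6, M_2 = 19/6, M_3 = 13/6.
On [2, 4], with S_1(x) = a_1 + b_1·(x - 2) + c_1·(x - 2)² + d_1·(x - 2)³: c_1 = M_1/2 = 1/12, d_1 = (M_2 - M_1)/(6h_1) = 1/4, b_1 = Δ_1 - h_1(2M_1 + M_2)/6 = -11/3.

0.0833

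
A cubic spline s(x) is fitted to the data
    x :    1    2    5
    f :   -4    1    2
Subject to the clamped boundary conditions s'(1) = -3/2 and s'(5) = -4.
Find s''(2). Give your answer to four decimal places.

Put M_i = s'' at the i-th knot. Here h = (1, 3) and Δ = (5, 1/3), so the interior equations h_(i-1)·M_(i-1) + 2(h_(i-1)+h_i)·M_i + h_i·M_(i+1) = 6(Δ_i − Δ_(i-1)) read
  1·M_0 + 8·M_1 + 3·M_2 = 6(Δ_1 - Δ_0) = -28
Clamped end conditions give two more equations: 2h_0·M_0 + h_0·M_1 = 6(Δ_0 - s'(1)) = 39 and h_1·M_1 + 2h_1·M_2 = 6(s'(5) - Δ_1) = -26.
Solving the tridiagonal system: M_0 = 179/8, M_1 = -23/4, M_2 = -35/24.

-5.7500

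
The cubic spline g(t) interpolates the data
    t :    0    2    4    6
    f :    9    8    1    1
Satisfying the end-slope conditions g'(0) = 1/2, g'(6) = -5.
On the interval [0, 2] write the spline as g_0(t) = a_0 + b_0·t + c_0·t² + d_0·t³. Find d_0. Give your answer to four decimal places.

Let σ_i = g''(x_i). Step sizes h_i = 2, 2, 2; slopes of the chords Δ_i = (y_(i+1) - y_i)/h_i = -1/2, -7/2, 0.
  2·σ_0 + 8·σ_1 + 2·σ_2 = 6(Δ_1 - Δ_0) = -18
  2·σ_1 + 8·σ_2 + 2·σ_3 = 6(Δ_2 - Δ_1) = 21
Clamped end conditions give two more equations: 2h_0·σ_0 + h_0·σ_1 = 6(Δ_0 - g'(0)) = -6 and h_2·σ_2 + 2h_2·σ_3 = 6(g'(6) - Δ_2) = -30.
Solving the tridiagonal system: σ_0 = 7/15, σ_1 = -59/15, σ_2 = 94/15, σ_3 = -319/30.
On [0, 2], with g_0(t) = a_0 + b_0·t + c_0·t² + d_0·t³: c_0 = σ_0/2 = 7/30, d_0 = (σ_1 - σ_0)/(6h_0) = -11/30, b_0 = Δ_0 - h_0(2σ_0 + σ_1)/6 = 1/2.

-0.3667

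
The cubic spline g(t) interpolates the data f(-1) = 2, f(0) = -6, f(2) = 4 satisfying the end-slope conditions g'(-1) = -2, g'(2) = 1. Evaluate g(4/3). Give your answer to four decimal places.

Let M_i = g''(x_i). Step sizes h_i = 1, 2; slopes of the chords Δ_i = (y_(i+1) - y_i)/h_i = -8, 5.
  1·M_0 + 6·M_1 + 2·M_2 = 6(Δ_1 - Δ_0) = 78
Clamped end conditions give two more equations: 2h_0·M_0 + h_0·M_1 = 6(Δ_0 - g'(-1)) = -36 and h_1·M_1 + 2h_1·M_2 = 6(g'(2) - Δ_1) = -24.
Solving: M_0 = -30, M_1 = 24, M_2 = -18.
On [0, 2], g(t) = -6 - 5·t + 12·t² - 7/2·t³.
With t = 4/3: g(4/3) = 10/27.

0.3704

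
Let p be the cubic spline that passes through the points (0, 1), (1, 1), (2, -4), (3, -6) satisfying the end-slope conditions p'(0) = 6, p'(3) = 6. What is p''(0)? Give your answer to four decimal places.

-16.4000

Put M_i = p'' at the i-th knot. Here h = (1, 1, 1) and Δ = (0, -5, -2), so the interior equations h_(i-1)·M_(i-1) + 2(h_(i-1)+h_i)·M_i + h_i·M_(i+1) = 6(Δ_i − Δ_(i-1)) read
  1·M_0 + 4·M_1 + 1·M_2 = 6(Δ_1 - Δ_0) = -30
  1·M_1 + 4·M_2 + 1·M_3 = 6(Δ_2 - Δ_1) = 18
Clamped end conditions give two more equations: 2h_0·M_0 + h_0·M_1 = 6(Δ_0 - p'(0)) = -36 and h_2·M_2 + 2h_2·M_3 = 6(p'(3) - Δ_2) = 48.
Forward elimination and back-substitution give M_0 = -82/5, M_1 = -16/5, M_2 = -4/5, M_3 = 122/5.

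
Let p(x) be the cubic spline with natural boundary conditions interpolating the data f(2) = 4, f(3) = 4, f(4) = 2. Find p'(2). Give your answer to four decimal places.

Let M_i = p''(x_i). Step sizes h_i = 1, 1; slopes of the chords Δ_i = (y_(i+1) - y_i)/h_i = 0, -2.
  1·M_0 + 4·M_1 + 1·M_2 = 6(Δ_1 - Δ_0) = -12
Natural end conditions: M_0 = M_2 = 0.
Solving: M_0 = 0, M_1 = -3, M_2 = 0.
On [2, 3], p'(x) = b_0 + 2c_0·(x - 2) + 3d_0·(x - 2)² with b_0 = Δ_0 - h_0(2M_0 + M_1)/6 = 1/2, c_0 = M_0/2 = 0, d_0 = (M_1 - M_0)/(6h_0) = -1/2. So p'(2) = 1/2.

0.5000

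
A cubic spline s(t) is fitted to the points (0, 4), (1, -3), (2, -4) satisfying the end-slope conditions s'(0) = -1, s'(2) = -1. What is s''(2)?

-9

With M_i denoting the second derivative at x_i, h_i = 1, 1, and Δ_i = (y_(i+1) − y_i)/h_i = -7, -1:
  1·M_0 + 4·M_1 + 1·M_2 = 6(Δ_1 - Δ_0) = 36
Clamped end conditions give two more equations: 2h_0·M_0 + h_0·M_1 = 6(Δ_0 - s'(0)) = -36 and h_1·M_1 + 2h_1·M_2 = 6(s'(2) - Δ_1) = 0.
Hence M_0 = -27, M_1 = 18, M_2 = -9.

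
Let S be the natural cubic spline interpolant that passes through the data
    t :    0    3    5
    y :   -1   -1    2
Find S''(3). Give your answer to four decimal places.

0.9000

With m_i denoting the second derivative at x_i, h_i = 3, 2, and Δ_i = (y_(i+1) − y_i)/h_i = 0, 3/2:
  3·m_0 + 10·m_1 + 2·m_2 = 6(Δ_1 - Δ_0) = 9
Natural end conditions: m_0 = m_2 = 0.
Forward elimination and back-substitution give m_0 = 0, m_1 = 9/10, m_2 = 0.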